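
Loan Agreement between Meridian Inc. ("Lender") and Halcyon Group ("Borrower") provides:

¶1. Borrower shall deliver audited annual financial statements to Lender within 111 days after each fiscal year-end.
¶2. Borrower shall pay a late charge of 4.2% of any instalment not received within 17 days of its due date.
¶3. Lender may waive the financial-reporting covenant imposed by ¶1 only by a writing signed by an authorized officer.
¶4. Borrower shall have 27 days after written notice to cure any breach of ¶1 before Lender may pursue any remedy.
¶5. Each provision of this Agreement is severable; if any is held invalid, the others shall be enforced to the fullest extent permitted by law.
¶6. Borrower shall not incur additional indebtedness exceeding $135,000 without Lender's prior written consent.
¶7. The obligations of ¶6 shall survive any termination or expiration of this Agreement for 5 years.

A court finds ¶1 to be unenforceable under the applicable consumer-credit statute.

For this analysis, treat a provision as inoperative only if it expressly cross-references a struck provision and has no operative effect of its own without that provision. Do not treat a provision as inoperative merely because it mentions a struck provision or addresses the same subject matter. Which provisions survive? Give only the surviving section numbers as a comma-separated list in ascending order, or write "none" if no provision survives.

¶1 is struck. ¶3 merely fixes the waiver condition for ¶1; with ¶1 gone it has nothing to operate on and falls away. ¶4 merely fixes the cure period for breach of ¶1; with ¶1 gone it has nothing to operate on and falls away. Under the severability clause in ¶5, the remaining provisions continue in force. ¶2, ¶5, ¶6, and ¶7 remain in effect.

2, 5, 6, 7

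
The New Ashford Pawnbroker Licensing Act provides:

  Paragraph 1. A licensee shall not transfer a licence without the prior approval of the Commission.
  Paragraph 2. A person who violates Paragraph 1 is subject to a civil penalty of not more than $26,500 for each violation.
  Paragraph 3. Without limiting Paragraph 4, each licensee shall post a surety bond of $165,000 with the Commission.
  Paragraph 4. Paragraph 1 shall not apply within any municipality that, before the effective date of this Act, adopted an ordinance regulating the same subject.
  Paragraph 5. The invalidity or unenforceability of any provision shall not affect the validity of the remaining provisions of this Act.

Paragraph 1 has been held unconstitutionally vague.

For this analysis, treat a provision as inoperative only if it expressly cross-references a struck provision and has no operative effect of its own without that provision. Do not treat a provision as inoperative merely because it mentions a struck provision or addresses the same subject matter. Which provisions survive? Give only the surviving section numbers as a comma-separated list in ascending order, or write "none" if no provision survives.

3, 5

Paragraph 1 is struck. Paragraph 2 merely fixes the civil penalty for violating Paragraph 1; with Paragraph 1 gone it has nothing to operate on and falls away. Paragraph 4 operates only by reference to Paragraph 1, so it falls with Paragraph 1. Although Paragraph 3 refers to Paragraph 4, its operative terms do not depend on Paragraph 4, so it remains in effect. Under the severability clause in Paragraph 5, the remaining provisions continue in force. The provisions still in force are Paragraph 3 and Paragraph 5.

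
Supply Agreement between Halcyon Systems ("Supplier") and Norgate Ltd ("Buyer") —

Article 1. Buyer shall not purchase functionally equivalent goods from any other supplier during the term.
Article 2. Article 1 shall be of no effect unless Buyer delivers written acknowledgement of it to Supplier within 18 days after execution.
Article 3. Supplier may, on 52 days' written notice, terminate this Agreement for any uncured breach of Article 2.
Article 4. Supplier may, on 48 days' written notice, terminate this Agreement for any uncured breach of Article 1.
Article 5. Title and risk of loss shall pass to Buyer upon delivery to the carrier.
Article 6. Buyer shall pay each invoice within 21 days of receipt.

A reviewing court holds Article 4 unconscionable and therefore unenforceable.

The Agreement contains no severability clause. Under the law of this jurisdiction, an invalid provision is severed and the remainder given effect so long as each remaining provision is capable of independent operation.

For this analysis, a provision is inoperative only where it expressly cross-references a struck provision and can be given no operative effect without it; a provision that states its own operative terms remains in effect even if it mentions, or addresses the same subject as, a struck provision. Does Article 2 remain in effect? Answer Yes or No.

Article 4 is struck. No other provision's operative terms depend on Article 4. Under the stated default rule, only provisions that cannot operate independently fall away; the rest are enforced. Article 1, Article 2, Article 3, Article 5, and Article 6 remain in effect. Article 2 is among the surviving provisions, so the answer is yes.

Yes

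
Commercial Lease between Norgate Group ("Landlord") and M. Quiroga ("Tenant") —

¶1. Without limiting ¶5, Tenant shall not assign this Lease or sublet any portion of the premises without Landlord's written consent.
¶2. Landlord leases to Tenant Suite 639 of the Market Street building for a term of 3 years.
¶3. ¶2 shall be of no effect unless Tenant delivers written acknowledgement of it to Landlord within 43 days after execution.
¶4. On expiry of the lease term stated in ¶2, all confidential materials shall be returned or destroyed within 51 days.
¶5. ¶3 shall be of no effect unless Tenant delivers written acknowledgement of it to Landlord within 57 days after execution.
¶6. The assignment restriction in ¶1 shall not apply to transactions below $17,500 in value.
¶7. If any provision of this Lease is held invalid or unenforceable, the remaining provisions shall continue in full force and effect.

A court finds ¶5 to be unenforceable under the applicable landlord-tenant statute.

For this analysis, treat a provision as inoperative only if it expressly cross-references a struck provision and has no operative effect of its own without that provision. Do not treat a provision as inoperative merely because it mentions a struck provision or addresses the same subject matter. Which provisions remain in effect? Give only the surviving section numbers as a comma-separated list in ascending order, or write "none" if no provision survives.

¶5 is struck. ¶1 mentions ¶5 but its own obligation stands independently of ¶5, so ¶1 is not affected. No other provision's operative terms depend on ¶5. Under the severability clause in ¶7, the remaining provisions continue in force. ¶1, ¶2, ¶3, ¶4, ¶6, and ¶7 remain in effect.

1, 2, 3, 4, 6, 7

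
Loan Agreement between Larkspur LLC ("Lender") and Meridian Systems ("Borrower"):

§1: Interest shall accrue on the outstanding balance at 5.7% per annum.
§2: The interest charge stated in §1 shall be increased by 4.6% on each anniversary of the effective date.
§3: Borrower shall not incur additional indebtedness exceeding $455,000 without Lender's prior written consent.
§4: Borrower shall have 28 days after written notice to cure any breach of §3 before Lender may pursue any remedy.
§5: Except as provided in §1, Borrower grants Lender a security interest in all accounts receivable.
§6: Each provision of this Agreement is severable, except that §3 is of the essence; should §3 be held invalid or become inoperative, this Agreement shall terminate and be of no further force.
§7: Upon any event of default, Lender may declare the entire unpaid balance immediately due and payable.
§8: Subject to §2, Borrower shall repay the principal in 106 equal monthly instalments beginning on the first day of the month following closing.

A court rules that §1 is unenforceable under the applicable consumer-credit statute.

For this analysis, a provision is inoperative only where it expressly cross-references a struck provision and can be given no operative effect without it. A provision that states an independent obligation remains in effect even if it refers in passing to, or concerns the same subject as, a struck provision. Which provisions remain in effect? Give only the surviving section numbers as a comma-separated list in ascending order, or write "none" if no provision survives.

§1 is struck. §2 does nothing except set the escalation of the interest charge by reference to §1; with §1 gone it has no independent effect and is inoperative. Although §5 refers to §1, its operative terms do not depend on §1, so it remains in effect. §8 mentions §2 but its own obligation stands independently of §2, so §8 is not affected. §6 makes §3 an essential term, but §3 is unaffected, so the severability proviso in §6 preserves the remaining provisions. §3, §4, §5, §6, §7, and §8 remain in effect.

3, 4, 5, 6, 7, 8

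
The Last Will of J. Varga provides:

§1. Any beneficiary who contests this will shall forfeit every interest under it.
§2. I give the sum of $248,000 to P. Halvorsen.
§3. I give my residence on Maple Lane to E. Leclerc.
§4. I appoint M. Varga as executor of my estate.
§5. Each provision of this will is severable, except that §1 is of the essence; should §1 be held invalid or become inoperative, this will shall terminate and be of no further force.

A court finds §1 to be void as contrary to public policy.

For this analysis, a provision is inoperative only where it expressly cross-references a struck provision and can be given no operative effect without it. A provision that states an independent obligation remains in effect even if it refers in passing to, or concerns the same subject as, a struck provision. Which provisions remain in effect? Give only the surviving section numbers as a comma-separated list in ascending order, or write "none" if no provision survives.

§1 is struck. Nothing else in the will is defined by reference to §1. §5 makes §1 an essential term, and §1 is the provision held invalid; under §5, the entire will is therefore void. No provision of the will survives.

none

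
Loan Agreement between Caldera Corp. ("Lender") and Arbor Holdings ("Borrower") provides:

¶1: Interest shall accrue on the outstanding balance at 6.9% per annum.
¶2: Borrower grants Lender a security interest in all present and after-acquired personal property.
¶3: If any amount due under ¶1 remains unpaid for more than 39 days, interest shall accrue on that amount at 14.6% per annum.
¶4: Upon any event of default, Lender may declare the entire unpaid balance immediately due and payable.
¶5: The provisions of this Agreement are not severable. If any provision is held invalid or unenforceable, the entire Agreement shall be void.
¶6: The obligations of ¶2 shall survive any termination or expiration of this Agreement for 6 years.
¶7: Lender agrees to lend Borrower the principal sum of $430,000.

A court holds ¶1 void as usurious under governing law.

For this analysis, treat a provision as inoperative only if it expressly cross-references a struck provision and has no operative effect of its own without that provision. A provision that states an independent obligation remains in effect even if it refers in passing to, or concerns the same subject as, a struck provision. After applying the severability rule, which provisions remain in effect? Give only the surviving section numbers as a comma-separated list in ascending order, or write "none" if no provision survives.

¶1 is struck. ¶3 operates only by reference to ¶1, so it falls with ¶1. ¶5 provides that the Agreement is not severable, so the invalidity of any one provision voids the entire Agreement. No provision of the Agreement survives.

none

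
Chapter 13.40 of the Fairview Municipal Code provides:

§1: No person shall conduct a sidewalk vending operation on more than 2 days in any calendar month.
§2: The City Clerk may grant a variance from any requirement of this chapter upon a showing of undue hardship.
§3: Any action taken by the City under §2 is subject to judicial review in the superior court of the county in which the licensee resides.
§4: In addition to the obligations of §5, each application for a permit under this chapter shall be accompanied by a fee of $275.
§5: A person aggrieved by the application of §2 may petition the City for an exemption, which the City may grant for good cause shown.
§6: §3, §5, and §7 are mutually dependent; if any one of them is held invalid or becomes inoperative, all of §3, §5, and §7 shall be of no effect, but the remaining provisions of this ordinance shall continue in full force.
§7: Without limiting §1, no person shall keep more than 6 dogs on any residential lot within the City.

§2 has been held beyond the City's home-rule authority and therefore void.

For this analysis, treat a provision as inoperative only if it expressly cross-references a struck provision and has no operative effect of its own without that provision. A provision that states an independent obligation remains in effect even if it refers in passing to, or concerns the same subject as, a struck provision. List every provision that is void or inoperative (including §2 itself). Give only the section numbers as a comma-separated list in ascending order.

§2 is struck. The only function of §3 is the judicial-review right for §2, so it cannot stand once §2 is removed. §5 has no operative effect of its own apart from §2 and is therefore inoperative. §4 mentions §5 but its own obligation stands independently of §5, so §4 is not affected. §6 declares §3, §5, and §7 mutually dependent; since one of them has fallen, all of them are of no effect. That brings down §7 as well. The remainder continues in force under §6. §1, §4, and §6 remain in effect.

2, 3, 5, 7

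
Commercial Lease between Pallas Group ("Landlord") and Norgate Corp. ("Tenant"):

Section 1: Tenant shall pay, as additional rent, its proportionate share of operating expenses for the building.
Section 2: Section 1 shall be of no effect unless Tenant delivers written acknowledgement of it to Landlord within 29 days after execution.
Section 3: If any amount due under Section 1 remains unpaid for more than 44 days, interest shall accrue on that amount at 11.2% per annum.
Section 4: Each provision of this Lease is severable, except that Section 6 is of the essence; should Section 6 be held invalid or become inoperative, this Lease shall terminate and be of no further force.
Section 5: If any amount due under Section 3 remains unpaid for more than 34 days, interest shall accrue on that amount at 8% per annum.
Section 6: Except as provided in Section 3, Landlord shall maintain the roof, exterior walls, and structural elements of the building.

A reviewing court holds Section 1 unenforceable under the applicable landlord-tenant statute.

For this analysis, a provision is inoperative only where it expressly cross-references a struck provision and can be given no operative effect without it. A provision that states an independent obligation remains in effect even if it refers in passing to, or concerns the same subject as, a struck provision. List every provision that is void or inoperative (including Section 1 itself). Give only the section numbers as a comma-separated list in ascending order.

Section 1 is struck. Section 2 merely fixes the acknowledgement condition for Section 1; with Section 1 gone it has nothing to operate on and falls away. Section 3 has no operative effect of its own apart from Section 1 and is therefore inoperative. Section 5 has no operative effect of its own apart from Section 3 and is therefore inoperative. Although Section 6 refers to Section 3, its operative terms do not depend on Section 3, so it remains in effect. Section 4 makes Section 6 an essential term, but Section 6 is unaffected, so the severability proviso in Section 4 preserves the remaining provisions. The provisions still in force are Section 4 and Section 6.

1, 2, 3, 5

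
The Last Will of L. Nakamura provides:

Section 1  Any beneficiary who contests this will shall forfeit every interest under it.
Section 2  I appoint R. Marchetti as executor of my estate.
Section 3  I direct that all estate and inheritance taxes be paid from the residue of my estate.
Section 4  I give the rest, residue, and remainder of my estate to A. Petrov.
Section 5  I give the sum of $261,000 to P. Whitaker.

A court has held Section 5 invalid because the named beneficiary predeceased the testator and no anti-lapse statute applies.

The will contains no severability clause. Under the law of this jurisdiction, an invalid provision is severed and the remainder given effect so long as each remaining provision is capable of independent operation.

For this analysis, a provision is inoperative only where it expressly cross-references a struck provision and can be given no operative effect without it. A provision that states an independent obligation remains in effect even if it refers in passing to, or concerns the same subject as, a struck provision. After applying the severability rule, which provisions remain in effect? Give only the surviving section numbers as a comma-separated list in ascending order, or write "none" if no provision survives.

Section 5 is struck. Nothing else in the will is defined by reference to Section 5. With no severability clause, the stated default rule severs what cannot stand and enforces each remaining provision that can operate on its own. The provisions still in force are Section 1, Section 2, Section 3, and Section 4.

1, 2, 3, 4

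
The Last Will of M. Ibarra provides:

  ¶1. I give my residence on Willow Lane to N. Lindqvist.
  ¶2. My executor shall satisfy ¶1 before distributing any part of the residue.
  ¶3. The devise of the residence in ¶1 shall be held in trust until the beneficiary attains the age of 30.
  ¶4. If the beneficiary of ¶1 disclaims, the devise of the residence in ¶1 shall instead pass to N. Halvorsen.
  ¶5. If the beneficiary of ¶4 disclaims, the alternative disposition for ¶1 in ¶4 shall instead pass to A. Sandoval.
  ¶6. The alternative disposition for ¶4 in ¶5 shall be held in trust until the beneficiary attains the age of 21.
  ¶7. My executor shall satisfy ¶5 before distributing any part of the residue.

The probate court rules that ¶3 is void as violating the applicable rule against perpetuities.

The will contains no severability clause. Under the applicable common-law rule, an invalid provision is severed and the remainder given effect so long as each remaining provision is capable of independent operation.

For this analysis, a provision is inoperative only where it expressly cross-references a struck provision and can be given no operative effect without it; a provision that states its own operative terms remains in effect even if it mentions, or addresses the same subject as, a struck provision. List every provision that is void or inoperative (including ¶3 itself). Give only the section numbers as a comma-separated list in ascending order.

3

¶3 is struck. No other provision's operative terms depend on ¶3. With no severability clause, the stated default rule severs what cannot stand and enforces each remaining provision that can operate on its own. ¶1, ¶2, ¶4, ¶5, ¶6, and ¶7 remain in effect.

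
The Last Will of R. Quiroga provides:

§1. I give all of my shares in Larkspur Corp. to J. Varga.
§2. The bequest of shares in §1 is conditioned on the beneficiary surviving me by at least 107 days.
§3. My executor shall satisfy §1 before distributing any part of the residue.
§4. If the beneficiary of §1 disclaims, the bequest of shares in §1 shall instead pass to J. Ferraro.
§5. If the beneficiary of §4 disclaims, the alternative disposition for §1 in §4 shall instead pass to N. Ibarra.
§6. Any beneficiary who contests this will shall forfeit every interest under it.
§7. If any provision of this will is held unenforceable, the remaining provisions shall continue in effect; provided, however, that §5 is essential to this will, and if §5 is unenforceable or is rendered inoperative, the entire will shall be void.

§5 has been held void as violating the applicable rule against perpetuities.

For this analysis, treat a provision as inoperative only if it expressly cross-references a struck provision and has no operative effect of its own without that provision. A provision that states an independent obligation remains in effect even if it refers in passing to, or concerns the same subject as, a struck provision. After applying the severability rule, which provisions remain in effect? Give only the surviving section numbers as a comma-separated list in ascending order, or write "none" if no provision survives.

§5 is struck. No other provision's operative terms depend on §5. §7 makes §5 an essential term, and §5 is the provision held invalid; under §7, the entire will is therefore void. No provision of the will survives.

none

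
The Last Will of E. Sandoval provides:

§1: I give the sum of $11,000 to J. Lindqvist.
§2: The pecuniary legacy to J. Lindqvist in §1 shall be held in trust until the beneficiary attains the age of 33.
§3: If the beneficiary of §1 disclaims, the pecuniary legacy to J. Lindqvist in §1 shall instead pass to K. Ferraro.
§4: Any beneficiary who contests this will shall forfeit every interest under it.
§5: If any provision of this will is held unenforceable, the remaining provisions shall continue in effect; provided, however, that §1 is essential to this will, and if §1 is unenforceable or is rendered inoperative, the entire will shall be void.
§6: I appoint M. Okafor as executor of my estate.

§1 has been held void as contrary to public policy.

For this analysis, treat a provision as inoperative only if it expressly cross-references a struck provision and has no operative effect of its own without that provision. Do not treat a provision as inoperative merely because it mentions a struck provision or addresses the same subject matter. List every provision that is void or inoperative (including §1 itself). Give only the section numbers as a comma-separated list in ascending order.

§1 is struck. The only function of §2 is the trust for §1, so it cannot stand once §1 is removed. The only function of §3 is the alternative disposition for §1, so it cannot stand once §1 is removed. §5 makes §1 an essential term, and §1 is the provision held invalid; under §5, the entire will is therefore void. No provision of the will survives.

1, 2, 3, 4, 5, 6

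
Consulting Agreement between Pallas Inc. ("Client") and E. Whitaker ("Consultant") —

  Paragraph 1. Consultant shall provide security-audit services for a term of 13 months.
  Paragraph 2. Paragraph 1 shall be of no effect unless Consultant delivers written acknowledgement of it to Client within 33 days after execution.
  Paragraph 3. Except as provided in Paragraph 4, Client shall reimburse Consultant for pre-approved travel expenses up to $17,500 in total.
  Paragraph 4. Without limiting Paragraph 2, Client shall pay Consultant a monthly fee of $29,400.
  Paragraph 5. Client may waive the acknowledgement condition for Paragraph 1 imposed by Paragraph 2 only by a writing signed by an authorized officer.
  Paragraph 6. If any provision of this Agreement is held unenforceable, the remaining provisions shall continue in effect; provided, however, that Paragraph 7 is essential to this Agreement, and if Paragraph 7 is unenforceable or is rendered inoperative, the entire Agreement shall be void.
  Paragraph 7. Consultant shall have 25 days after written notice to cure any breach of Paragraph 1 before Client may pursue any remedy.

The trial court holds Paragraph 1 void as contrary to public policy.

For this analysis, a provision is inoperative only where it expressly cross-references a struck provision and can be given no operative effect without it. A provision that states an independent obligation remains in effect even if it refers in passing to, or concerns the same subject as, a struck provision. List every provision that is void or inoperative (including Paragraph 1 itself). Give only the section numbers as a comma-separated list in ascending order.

Paragraph 1 is struck. The only function of Paragraph 2 is the acknowledgement condition for Paragraph 1, so it cannot stand once Paragraph 1 is removed. Paragraph 7 operates only by reference to Paragraph 1, so it falls with Paragraph 1. Paragraph 5 has no operative effect of its own apart from Paragraph 2 and is therefore inoperative. Paragraph 6 makes Paragraph 7 an essential term, and Paragraph 7 has been rendered inoperative by the cascade; under Paragraph 6, the entire Agreement is therefore void. No provision of the Agreement survives.

1, 2, 3, 4, 5, 6, 7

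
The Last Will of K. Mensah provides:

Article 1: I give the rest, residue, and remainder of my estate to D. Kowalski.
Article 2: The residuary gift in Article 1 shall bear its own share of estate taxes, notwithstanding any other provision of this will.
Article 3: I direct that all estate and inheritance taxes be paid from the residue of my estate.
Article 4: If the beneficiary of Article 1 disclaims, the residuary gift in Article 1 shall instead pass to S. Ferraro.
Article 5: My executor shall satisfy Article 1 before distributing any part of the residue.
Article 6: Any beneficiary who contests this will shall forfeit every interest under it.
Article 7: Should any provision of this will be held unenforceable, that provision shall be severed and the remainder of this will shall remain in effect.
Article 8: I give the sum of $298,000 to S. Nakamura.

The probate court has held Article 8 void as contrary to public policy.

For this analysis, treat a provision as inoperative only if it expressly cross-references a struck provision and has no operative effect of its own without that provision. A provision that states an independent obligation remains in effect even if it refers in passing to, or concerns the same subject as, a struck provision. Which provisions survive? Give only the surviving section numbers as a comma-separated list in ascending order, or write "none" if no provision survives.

Article 8 is struck. Nothing else in the will is defined by reference to Article 8. Article 7 is a severability clause and preserves every provision that can still be given independent effect. Article 1, Article 2, Article 3, Article 4, Article 5, Article 6, and Article 7 remain in effect.

1, 2, 3, 4, 5, 6, 7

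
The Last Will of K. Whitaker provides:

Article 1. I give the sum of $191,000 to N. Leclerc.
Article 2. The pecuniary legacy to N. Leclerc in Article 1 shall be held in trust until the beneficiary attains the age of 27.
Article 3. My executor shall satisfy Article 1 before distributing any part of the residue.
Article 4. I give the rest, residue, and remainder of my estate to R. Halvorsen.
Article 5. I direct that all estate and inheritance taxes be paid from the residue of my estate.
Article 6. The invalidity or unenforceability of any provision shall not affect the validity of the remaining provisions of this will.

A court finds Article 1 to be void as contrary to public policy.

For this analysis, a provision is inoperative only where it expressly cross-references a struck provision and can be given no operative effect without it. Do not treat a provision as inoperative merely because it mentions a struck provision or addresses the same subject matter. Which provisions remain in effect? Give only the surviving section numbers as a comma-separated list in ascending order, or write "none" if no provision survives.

4, 5, 6

Article 1 is struck. Article 2 operates only by reference to Article 1, so it falls with Article 1. Article 3 operates only by reference to Article 1, so it falls with Article 1. Under the severability clause in Article 6, the remaining provisions continue in force. That leaves Article 4, Article 5, and Article 6 in effect.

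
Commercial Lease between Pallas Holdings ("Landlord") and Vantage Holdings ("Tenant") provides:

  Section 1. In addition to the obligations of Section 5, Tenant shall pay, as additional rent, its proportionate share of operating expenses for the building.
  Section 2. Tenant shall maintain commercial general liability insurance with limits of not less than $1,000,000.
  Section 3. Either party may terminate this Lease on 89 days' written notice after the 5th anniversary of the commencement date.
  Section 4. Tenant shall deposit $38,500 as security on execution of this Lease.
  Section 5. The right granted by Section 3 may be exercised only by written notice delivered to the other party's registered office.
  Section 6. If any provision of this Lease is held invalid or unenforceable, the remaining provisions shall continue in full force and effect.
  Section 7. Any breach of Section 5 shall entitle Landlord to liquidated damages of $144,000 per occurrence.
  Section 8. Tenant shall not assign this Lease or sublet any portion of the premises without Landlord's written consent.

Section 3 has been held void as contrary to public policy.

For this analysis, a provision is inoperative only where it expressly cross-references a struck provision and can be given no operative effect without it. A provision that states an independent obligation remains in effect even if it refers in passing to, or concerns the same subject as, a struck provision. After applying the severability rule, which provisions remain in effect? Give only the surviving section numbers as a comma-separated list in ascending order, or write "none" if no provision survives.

1, 2, 4, 6, 8

Section 3 is struck. Section 5 operates only by reference to Section 3, so it falls with Section 3. Section 7 operates only by reference to Section 5, so it falls with Section 5. Although Section 1 refers to Section 5, its operative terms do not depend on Section 5, so it remains in effect. Under the severability clause in Section 6, the remaining provisions continue in force. Section 1, Section 2, Section 4, Section 6, and Section 8 remain in effect.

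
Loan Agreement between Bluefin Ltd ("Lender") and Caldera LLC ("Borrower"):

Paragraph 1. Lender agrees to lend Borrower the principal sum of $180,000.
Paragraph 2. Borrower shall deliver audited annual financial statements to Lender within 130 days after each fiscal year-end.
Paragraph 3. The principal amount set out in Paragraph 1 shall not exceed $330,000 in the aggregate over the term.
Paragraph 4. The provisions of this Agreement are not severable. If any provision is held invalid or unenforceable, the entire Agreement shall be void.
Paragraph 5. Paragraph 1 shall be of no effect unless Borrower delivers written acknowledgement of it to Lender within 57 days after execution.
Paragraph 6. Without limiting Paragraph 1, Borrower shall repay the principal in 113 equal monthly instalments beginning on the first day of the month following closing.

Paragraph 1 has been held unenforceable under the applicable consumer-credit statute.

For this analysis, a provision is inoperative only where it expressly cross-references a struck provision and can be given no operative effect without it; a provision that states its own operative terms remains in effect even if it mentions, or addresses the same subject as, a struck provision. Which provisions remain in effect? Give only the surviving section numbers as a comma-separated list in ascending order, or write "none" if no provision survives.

Paragraph 1 is struck. Paragraph 3 does nothing except set the aggregate cap on the principal amount by reference to Paragraph 1; with Paragraph 1 gone it has no independent effect and is inoperative. The only function of Paragraph 5 is the acknowledgement condition for Paragraph 1, so it cannot stand once Paragraph 1 is removed. Paragraph 4 provides that the Agreement is not severable, so the invalidity of any one provision voids the entire Agreement. No provision of the Agreement survives.

none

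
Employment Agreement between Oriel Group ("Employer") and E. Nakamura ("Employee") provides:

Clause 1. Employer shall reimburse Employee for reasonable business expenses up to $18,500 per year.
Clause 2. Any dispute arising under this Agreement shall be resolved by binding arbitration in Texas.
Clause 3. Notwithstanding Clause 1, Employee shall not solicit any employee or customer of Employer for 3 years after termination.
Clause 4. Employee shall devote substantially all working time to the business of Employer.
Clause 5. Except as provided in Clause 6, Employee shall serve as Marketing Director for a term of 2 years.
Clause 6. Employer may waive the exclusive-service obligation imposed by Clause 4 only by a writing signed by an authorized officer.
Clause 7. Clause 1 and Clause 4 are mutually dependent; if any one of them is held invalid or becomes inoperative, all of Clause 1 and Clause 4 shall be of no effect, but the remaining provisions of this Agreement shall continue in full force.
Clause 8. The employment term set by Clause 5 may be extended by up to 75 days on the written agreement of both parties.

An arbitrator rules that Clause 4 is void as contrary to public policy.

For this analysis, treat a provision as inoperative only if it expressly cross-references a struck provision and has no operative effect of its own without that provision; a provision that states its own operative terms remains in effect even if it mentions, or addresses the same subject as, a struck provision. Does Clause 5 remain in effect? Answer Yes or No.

Yes

Clause 4 is struck. Clause 6 has no operative effect of its own apart from Clause 4 and is therefore inoperative. Clause 5 mentions Clause 6 but its own obligation stands independently of Clause 6, so Clause 5 is not affected. Although Clause 3 refers to Clause 1, its operative terms do not depend on Clause 1, so it remains in effect. Clause 7 declares Clause 1 and Clause 4 mutually dependent; since one of them has fallen, all of them are of no effect. That brings down Clause 1 as well. The remainder continues in force under Clause 7. The provisions still in force are Clause 2, Clause 3, Clause 5, Clause 7, and Clause 8. Clause 5 is among the surviving provisions, so the answer is yes.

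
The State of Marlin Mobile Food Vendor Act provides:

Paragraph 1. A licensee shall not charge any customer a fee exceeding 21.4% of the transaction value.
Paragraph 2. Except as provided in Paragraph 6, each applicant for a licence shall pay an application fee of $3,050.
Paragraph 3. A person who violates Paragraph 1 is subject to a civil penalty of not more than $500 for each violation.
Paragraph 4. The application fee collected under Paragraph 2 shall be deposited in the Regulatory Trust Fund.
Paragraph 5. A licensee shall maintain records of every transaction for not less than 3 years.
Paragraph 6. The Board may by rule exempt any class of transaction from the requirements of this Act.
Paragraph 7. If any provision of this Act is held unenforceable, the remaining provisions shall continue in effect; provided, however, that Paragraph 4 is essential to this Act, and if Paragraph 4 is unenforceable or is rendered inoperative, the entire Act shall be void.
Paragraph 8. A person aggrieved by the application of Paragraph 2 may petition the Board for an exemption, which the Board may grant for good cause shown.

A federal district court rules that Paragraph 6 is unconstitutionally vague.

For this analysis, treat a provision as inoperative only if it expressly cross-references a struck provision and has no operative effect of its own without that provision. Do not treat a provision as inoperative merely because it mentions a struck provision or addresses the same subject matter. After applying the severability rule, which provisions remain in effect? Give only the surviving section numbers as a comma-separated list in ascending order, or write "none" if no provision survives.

1, 2, 3, 4, 5, 7, 8

Paragraph 6 is struck. Paragraph 2 mentions Paragraph 6 but its own obligation stands independently of Paragraph 6, so Paragraph 2 is not affected. No other provision's operative terms depend on Paragraph 6. Paragraph 7 makes Paragraph 4 an essential term, but Paragraph 4 is unaffected, so the severability proviso in Paragraph 7 preserves the remaining provisions. That leaves Paragraph 1, Paragraph 2, Paragraph 3, Paragraph 4, Paragraph 5, Paragraph 7, and Paragraph 8 in effect.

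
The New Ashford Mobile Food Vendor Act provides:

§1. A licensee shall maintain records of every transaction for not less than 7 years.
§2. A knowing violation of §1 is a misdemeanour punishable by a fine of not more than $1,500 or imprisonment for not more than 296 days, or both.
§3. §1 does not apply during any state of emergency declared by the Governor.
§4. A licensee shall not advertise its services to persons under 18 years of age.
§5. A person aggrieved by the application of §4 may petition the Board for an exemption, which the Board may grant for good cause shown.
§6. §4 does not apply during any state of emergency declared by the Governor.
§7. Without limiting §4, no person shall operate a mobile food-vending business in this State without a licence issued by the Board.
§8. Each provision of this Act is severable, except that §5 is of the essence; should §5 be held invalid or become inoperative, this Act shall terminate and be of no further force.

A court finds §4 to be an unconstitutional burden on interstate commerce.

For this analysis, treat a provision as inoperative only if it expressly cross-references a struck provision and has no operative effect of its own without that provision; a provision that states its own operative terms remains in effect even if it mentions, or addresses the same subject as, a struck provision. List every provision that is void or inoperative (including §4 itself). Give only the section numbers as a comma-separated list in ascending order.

§4 is struck. §5 has no operative effect of its own apart from §4 and is therefore inoperative. §6 operates only by reference to §4, so it falls with §4. §8 makes §5 an essential term, and §5 has been rendered inoperative by the cascade; under §8, the entire Act is therefore void. No provision of the Act survives.

1, 2, 3, 4, 5, 6, 7, 8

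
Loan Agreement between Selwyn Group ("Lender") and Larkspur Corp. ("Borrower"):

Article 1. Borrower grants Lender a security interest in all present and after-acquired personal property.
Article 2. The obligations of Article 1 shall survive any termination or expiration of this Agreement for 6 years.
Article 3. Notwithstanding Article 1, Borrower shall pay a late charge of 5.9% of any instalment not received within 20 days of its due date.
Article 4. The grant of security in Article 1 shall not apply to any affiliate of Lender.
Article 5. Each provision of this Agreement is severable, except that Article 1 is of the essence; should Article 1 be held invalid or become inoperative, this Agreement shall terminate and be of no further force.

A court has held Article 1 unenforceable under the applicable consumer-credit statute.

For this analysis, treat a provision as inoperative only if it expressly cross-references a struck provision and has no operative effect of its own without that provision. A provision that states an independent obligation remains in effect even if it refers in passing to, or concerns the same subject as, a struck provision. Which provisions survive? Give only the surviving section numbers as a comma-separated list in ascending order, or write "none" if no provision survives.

Article 1 is struck. Article 2 operates only by reference to Article 1, so it falls with Article 1. The whole of Article 4 is the carve-out from the grant of security, defined by reference to Article 1, so Article 4 cannot stand once Article 1 is removed. Article 5 makes Article 1 an essential term, and Article 1 is the provision held invalid; under Article 5, the entire Agreement is therefore void. No provision of the Agreement survives.

none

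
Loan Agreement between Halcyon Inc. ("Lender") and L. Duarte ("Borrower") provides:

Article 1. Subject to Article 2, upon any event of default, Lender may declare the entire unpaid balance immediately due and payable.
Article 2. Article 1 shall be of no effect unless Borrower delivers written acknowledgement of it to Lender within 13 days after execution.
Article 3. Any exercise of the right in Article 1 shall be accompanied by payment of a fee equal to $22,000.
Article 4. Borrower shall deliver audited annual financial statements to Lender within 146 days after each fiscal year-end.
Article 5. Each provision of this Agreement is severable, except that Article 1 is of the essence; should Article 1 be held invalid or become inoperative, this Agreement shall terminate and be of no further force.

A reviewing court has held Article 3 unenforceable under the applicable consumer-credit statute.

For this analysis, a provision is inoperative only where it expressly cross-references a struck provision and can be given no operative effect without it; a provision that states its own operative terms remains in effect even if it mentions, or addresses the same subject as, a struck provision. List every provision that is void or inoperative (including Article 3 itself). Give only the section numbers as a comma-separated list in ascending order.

3

Article 3 is struck. Nothing else in the Agreement is defined by reference to Article 3. Article 5 makes Article 1 an essential term, but Article 1 is unaffected, so the severability proviso in Article 5 preserves the remaining provisions. Article 1, Article 2, Article 4, and Article 5 remain in effect.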